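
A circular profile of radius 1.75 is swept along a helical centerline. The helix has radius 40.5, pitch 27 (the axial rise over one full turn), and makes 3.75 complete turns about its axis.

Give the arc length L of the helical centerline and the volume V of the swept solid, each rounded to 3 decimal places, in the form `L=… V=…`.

L=959.615 V=9232.580

2πR = 2π·40.5 = 254.469005
per-turn = √(254.469005² + 27²) = √(64754.4745 + 729) = √65483.4745 = 255.897391
L = 3.75 × 255.897391 = 959.615214
V = π·1.75² × L = 9.621128 × 959.615214 = 9232.580331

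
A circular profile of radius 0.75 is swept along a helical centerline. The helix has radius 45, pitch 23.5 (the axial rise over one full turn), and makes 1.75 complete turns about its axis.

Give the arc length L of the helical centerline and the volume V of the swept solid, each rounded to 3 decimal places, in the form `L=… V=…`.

2πR = 2π·45 = 282.743339
per-turn = √(282.743339² + 23.5²) = √(79943.7956 + 552.25) = √80496.0456 = 283.718250
L = 1.75 × 283.718250 = 496.506938
V = π·0.75² × L = 1.767146 × 496.506938 = 877.400184

L=496.507 V=877.400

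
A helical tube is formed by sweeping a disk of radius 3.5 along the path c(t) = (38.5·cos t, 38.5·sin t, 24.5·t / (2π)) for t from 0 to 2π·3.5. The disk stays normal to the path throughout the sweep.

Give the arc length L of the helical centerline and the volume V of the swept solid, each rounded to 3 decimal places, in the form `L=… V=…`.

L=850.991 V=32749.954

2πR = 2π·38.5 = 241.902634
per-turn = √(241.902634² + 24.5²) = √(58516.8845 + 600.25) = √59117.1345 = 243.140154
L = 3.5 × 243.140154 = 850.990539
V = π·3.5² × L = 38.484510 × 850.990539 = 32749.953915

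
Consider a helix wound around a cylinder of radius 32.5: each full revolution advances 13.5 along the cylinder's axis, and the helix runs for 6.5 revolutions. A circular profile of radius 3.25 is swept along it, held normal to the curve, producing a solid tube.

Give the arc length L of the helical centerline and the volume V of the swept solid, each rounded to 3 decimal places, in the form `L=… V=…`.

2πR = 2π·32.5 = 204.203522
per-turn = √(204.203522² + 13.5²) = √(41699.0786 + 182.25) = √41881.3286 = 204.649282
L = 6.5 × 204.649282 = 1330.220333
V = π·3.25² × L = 33.183072 × 1330.220333 = 44140.797608

L=1330.220 V=44140.798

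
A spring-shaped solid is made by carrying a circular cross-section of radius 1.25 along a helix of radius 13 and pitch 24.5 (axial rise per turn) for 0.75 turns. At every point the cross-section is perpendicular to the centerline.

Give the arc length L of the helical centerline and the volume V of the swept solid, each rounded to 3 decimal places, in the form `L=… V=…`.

L=63.957 V=313.950

2πR = 2π·13 = 81.681409
per-turn = √(81.681409² + 24.5²) = √(6671.8526 + 600.25) = √7272.1026 = 85.276624
L = 0.75 × 85.276624 = 63.957468
V = π·1.25² × L = 4.908739 × 63.957468 = 313.950486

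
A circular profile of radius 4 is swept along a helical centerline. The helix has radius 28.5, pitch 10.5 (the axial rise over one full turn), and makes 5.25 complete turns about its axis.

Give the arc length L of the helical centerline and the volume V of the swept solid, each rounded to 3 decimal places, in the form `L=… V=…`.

2πR = 2π·28.5 = 179.070781
per-turn = √(179.070781² + 10.5²) = √(32066.3447 + 110.25) = √32176.5947 = 179.378356
L = 5.25 × 179.378356 = 941.736370
V = π·4² × L = 50.265482 × 941.736370 = 47336.833007

L=941.736 V=47336.833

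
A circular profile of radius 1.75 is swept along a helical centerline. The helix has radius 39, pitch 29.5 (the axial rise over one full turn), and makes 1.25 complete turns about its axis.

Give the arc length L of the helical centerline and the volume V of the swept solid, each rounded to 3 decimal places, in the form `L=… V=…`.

2πR = 2π·39 = 245.044227
per-turn = √(245.044227² + 29.5²) = √(60046.6732 + 870.25) = √60916.9232 = 246.813539
L = 1.25 × 246.813539 = 308.516924
V = π·1.75² × L = 9.621128 × 308.516924 = 2968.280663

L=308.517 V=2968.281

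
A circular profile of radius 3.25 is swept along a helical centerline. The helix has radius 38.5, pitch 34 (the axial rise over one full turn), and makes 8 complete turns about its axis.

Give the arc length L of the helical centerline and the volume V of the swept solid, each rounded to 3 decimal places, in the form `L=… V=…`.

L=1954.243 V=64847.778

2πR = 2π·38.5 = 241.902634
per-turn = √(241.902634² + 34²) = √(58516.8845 + 1156) = √59672.8845 = 244.280340
L = 8 × 244.280340 = 1954.242720
V = π·3.25² × L = 33.183072 × 1954.242720 = 64847.777663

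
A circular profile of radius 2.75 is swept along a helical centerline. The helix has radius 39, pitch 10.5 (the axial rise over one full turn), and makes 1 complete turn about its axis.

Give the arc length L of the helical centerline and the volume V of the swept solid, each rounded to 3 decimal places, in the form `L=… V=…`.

L=245.269 V=5827.175

2πR = 2π·39 = 245.044227
per-turn = √(245.044227² + 10.5²) = √(60046.6732 + 110.25) = √60156.9232 = 245.269083
L = 1 × 245.269083 = 245.269083
V = π·2.75² × L = 23.758294 × 245.269083 = 5827.175096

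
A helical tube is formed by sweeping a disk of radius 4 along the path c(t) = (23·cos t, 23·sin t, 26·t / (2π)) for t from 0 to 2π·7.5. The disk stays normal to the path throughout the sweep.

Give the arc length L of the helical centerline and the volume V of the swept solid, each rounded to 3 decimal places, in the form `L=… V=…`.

2πR = 2π·23 = 144.513262
per-turn = √(144.513262² + 26²) = √(20884.0829 + 676) = √21560.0829 = 146.833521
L = 7.5 × 146.833521 = 1101.251408
V = π·4² × L = 50.265482 × 1101.251408 = 55354.933335

L=1101.251 V=55354.933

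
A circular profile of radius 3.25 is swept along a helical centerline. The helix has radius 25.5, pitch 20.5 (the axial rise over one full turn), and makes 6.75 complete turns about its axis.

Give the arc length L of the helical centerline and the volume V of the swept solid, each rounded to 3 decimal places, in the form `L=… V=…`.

2πR = 2π·25.5 = 160.221225
per-turn = √(160.221225² + 20.5²) = √(25670.8410 + 420.25) = √26091.0910 = 161.527369
L = 6.75 × 161.527369 = 1090.309743
V = π·3.25² × L = 33.183072 × 1090.309743 = 36179.827147

L=1090.310 V=36179.827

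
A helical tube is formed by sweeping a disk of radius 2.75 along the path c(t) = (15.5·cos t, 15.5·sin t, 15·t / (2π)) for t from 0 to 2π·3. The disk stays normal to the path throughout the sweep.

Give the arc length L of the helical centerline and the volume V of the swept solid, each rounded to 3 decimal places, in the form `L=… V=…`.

L=295.613 V=7023.267

2πR = 2π·15.5 = 97.389372
per-turn = √(97.389372² + 15²) = √(9484.6898 + 225) = √9709.6898 = 98.537758
L = 3 × 98.537758 = 295.613275
V = π·2.75² × L = 23.758294 × 295.613275 = 7023.267233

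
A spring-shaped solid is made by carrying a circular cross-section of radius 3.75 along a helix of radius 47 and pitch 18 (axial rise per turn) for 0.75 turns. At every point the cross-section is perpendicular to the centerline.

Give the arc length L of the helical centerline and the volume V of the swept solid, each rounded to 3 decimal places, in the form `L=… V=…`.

L=221.893 V=9802.947

2πR = 2π·47 = 295.309709
per-turn = √(295.309709² + 18²) = √(87207.8245 + 324) = √87531.8245 = 295.857777
L = 0.75 × 295.857777 = 221.893333
V = π·3.75² × L = 44.178647 × 221.893333 = 9802.947166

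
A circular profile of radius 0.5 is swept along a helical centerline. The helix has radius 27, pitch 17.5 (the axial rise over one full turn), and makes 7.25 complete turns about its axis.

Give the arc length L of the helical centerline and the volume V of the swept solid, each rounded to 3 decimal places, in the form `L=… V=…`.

2πR = 2π·27 = 169.646003
per-turn = √(169.646003² + 17.5²) = √(28779.7664 + 306.25) = √29086.0164 = 170.546230
L = 7.25 × 170.546230 = 1236.460165
V = π·0.5² × L = 0.785398 × 1236.460165 = 971.113542

L=1236.460 V=971.114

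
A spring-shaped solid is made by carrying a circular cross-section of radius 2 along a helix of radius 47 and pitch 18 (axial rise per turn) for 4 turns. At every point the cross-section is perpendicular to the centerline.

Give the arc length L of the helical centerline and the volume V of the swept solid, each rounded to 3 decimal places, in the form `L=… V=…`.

L=1183.431 V=14871.434

2πR = 2π·47 = 295.309709
per-turn = √(295.309709² + 18²) = √(87207.8245 + 324) = √87531.8245 = 295.857777
L = 4 × 295.857777 = 1183.431110
V = π·2² × L = 12.566371 × 1183.431110 = 14871.433923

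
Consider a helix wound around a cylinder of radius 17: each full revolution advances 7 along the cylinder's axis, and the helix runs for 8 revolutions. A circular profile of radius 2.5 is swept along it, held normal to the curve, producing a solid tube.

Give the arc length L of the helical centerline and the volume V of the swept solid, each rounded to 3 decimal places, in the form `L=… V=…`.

L=856.346 V=16814.318

2πR = 2π·17 = 106.814150
per-turn = √(106.814150² + 7²) = √(11409.2627 + 49) = √11458.2627 = 107.043275
L = 8 × 107.043275 = 856.346199
V = π·2.5² × L = 19.634954 × 856.346199 = 16814.318292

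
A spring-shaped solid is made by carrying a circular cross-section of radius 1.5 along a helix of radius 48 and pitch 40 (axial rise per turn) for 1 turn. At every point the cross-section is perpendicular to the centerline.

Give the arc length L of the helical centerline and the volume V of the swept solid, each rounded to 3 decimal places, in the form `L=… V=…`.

L=304.234 V=2150.503

2πR = 2π·48 = 301.592895
per-turn = √(301.592895² + 40²) = √(90958.2742 + 1600) = √92558.2742 = 304.233914
L = 1 × 304.233914 = 304.233914
V = π·1.5² × L = 7.068583 × 304.233914 = 2150.502813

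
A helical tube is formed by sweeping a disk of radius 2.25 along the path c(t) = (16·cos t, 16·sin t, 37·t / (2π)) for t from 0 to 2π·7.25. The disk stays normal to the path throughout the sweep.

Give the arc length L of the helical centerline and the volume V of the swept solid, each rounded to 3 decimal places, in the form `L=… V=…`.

2πR = 2π·16 = 100.530965
per-turn = √(100.530965² + 37²) = √(10106.4749 + 1369) = √11475.4749 = 107.123643
L = 7.25 × 107.123643 = 776.646412
V = π·2.25² × L = 15.904313 × 776.646412 = 12352.027484

L=776.646 V=12352.027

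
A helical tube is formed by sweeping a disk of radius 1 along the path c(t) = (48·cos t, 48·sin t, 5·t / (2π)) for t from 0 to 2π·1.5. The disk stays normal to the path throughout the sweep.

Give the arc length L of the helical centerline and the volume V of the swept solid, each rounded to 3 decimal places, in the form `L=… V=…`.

2πR = 2π·48 = 301.592895
per-turn = √(301.592895² + 5²) = √(90958.2742 + 25) = √90983.2742 = 301.634338
L = 1.5 × 301.634338 = 452.451508
V = π·1² × L = 3.141593 × 452.451508 = 1421.418333

L=452.452 V=1421.418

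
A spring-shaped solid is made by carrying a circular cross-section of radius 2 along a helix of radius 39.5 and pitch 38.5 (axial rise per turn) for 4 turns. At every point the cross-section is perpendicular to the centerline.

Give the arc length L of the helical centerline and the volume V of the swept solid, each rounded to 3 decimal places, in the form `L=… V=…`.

L=1004.617 V=12624.389

2πR = 2π·39.5 = 248.185820
per-turn = √(248.185820² + 38.5²) = √(61596.2011 + 1482.25) = √63078.4511 = 251.154238
L = 4 × 251.154238 = 1004.616950
V = π·2² × L = 12.566371 × 1004.616950 = 12624.388924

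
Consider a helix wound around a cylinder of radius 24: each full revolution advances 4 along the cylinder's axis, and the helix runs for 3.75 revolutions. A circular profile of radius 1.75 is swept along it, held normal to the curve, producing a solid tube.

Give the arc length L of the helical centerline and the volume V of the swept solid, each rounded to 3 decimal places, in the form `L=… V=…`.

L=565.686 V=5442.533

2πR = 2π·24 = 150.796447
per-turn = √(150.796447² + 4²) = √(22739.5685 + 16) = √22755.5685 = 150.849490
L = 3.75 × 150.849490 = 565.685586
V = π·1.75² × L = 9.621128 × 565.685586 = 5442.533152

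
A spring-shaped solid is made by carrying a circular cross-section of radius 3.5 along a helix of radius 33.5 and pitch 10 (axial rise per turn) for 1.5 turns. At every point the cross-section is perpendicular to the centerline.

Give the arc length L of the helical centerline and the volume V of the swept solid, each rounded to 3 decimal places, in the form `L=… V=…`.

2πR = 2π·33.5 = 210.486708
per-turn = √(210.486708² + 10²) = √(44304.6542 + 100) = √44404.6542 = 210.724119
L = 1.5 × 210.724119 = 316.086178
V = π·3.5² × L = 38.484510 × 316.086178 = 12164.421676

L=316.086 V=12164.422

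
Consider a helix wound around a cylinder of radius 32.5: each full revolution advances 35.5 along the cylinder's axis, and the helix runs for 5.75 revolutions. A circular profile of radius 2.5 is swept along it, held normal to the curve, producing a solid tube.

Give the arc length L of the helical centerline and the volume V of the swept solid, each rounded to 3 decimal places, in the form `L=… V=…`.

L=1191.781 V=23400.572

2πR = 2π·32.5 = 204.203522
per-turn = √(204.203522² + 35.5²) = √(41699.0786 + 1260.25) = √42959.3286 = 207.266323
L = 5.75 × 207.266323 = 1191.781356
V = π·2.5² × L = 19.634954 × 1191.781356 = 23400.572214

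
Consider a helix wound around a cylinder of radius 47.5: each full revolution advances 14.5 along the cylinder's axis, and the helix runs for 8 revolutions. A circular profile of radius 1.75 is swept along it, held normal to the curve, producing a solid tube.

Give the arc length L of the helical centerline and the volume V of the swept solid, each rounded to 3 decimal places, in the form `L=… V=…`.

2πR = 2π·47.5 = 298.451302
per-turn = √(298.451302² + 14.5²) = √(89073.1797 + 210.25) = √89283.4297 = 298.803329
L = 8 × 298.803329 = 2390.426636
V = π·1.75² × L = 9.621128 × 2390.426636 = 22998.599448

L=2390.427 V=22998.599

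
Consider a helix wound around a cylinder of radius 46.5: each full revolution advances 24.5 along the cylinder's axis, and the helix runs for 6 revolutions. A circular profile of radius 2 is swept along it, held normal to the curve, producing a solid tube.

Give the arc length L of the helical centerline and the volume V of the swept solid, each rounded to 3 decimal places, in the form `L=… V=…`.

L=1759.161 V=22106.273

2πR = 2π·46.5 = 292.168117
per-turn = √(292.168117² + 24.5²) = √(85362.2085 + 600.25) = √85962.4585 = 293.193551
L = 6 × 293.193551 = 1759.161307
V = π·2² × L = 12.566371 × 1759.161307 = 22106.272957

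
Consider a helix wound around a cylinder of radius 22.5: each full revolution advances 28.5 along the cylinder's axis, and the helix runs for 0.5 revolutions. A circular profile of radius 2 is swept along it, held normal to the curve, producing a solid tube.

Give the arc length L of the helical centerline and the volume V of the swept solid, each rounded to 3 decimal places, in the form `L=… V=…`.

2πR = 2π·22.5 = 141.371669
per-turn = √(141.371669² + 28.5²) = √(19985.9489 + 812.25) = √20798.1989 = 144.215807
L = 0.5 × 144.215807 = 72.107903
V = π·2² × L = 12.566371 × 72.107903 = 906.134638

L=72.108 V=906.135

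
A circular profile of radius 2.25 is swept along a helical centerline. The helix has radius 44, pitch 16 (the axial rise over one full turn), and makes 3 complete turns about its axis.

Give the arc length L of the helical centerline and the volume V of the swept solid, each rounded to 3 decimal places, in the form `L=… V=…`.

L=830.768 V=13212.799

2πR = 2π·44 = 276.460154
per-turn = √(276.460154² + 16²) = √(76430.2165 + 256) = √76686.2165 = 276.922763
L = 3 × 276.922763 = 830.768288
V = π·2.25² × L = 15.904313 × 830.768288 = 13212.798724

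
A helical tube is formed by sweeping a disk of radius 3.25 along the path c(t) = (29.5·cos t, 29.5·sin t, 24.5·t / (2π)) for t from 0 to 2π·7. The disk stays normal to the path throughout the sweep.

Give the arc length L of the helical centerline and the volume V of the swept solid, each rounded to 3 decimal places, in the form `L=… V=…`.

2πR = 2π·29.5 = 185.353967
per-turn = √(185.353967² + 24.5²) = √(34356.0929 + 600.25) = √34956.3429 = 186.966154
L = 7 × 186.966154 = 1308.763081
V = π·3.25² × L = 33.183072 × 1308.763081 = 43428.780087

L=1308.763 V=43428.780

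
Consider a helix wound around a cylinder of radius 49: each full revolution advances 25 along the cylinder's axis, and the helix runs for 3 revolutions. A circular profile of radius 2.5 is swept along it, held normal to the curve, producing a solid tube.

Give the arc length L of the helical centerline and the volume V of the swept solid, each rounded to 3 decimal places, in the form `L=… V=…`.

2πR = 2π·49 = 307.876080
per-turn = √(307.876080² + 25²) = √(94787.6807 + 625) = √95412.6807 = 308.889431
L = 3 × 308.889431 = 926.668293
V = π·2.5² × L = 19.634954 × 926.668293 = 18195.089393

L=926.668 V=18195.089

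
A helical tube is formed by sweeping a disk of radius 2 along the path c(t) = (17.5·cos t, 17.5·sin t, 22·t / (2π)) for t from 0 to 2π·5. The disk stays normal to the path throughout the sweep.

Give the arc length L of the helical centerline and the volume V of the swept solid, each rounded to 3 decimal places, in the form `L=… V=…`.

2πR = 2π·17.5 = 109.955743
per-turn = √(109.955743² + 22²) = √(12090.2654 + 484) = √12574.2654 = 112.135032
L = 5 × 112.135032 = 560.675160
V = π·2² × L = 12.566371 × 560.675160 = 7045.651852

L=560.675 V=7045.652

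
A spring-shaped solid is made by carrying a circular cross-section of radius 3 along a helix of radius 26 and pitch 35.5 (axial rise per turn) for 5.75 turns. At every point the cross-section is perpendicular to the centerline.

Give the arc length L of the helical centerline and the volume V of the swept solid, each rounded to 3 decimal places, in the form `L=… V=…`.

L=961.259 V=27178.968

2πR = 2π·26 = 163.362818
per-turn = √(163.362818² + 35.5²) = √(26687.4103 + 1260.25) = √27947.6603 = 167.175537
L = 5.75 × 167.175537 = 961.259340
V = π·3² × L = 28.274334 × 961.259340 = 27178.967526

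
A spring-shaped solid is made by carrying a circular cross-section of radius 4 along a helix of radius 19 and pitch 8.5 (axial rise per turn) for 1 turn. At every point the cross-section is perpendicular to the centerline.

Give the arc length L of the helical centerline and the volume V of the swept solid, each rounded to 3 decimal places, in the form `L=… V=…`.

L=119.683 V=6015.911

2πR = 2π·19 = 119.380521
per-turn = √(119.380521² + 8.5²) = √(14251.7088 + 72.25) = √14323.9588 = 119.682742
L = 1 × 119.682742 = 119.682742
V = π·4² × L = 50.265482 × 119.682742 = 6015.910773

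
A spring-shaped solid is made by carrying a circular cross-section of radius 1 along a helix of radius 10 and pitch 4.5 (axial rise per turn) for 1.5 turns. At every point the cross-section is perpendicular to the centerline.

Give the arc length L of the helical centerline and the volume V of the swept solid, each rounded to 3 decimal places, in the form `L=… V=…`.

L=94.489 V=296.847

2πR = 2π·10 = 62.831853
per-turn = √(62.831853² + 4.5²) = √(3947.8418 + 20.25) = √3968.0918 = 62.992791
L = 1.5 × 62.992791 = 94.489187
V = π·1² × L = 3.141593 × 94.489187 = 296.846536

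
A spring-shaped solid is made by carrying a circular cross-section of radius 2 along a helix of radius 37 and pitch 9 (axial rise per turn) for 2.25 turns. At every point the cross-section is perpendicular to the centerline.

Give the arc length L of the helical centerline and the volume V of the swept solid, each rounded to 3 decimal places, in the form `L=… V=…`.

L=523.467 V=6578.080

2πR = 2π·37 = 232.477856
per-turn = √(232.477856² + 9²) = √(54045.9537 + 81) = √54126.9537 = 232.652001
L = 2.25 × 232.652001 = 523.467003
V = π·2² × L = 12.566371 × 523.467003 = 6578.080363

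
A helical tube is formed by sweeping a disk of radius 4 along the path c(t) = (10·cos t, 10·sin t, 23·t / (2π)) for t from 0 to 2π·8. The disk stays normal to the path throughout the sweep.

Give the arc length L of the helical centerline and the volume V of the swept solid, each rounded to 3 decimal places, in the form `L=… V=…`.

L=535.274 V=26905.788

2πR = 2π·10 = 62.831853
per-turn = √(62.831853² + 23²) = √(3947.8418 + 529) = √4476.8418 = 66.909205
L = 8 × 66.909205 = 535.273643
V = π·4² × L = 50.265482 × 535.273643 = 26905.787902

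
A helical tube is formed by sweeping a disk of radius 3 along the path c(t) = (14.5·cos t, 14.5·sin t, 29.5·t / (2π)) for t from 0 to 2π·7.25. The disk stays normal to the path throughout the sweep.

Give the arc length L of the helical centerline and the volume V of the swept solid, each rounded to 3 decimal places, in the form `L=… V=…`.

L=694.283 V=19630.392

2πR = 2π·14.5 = 91.106187
per-turn = √(91.106187² + 29.5²) = √(8300.3373 + 870.25) = √9170.5873 = 95.763183
L = 7.25 × 95.763183 = 694.283080
V = π·3² × L = 28.274334 × 694.283080 = 19630.391610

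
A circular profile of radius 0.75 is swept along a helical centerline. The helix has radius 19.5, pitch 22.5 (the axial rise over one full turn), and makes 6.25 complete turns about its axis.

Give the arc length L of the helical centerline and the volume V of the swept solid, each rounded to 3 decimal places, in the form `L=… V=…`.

2πR = 2π·19.5 = 122.522113
per-turn = √(122.522113² + 22.5²) = √(15011.6683 + 506.25) = √15517.9183 = 124.570937
L = 6.25 × 124.570937 = 778.568355
V = π·0.75² × L = 1.767146 × 778.568355 = 1375.843851

L=778.568 V=1375.844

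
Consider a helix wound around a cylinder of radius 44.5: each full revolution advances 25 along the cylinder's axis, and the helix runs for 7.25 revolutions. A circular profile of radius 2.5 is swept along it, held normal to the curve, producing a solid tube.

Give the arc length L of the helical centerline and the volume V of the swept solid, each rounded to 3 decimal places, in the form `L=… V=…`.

2πR = 2π·44.5 = 279.601746
per-turn = √(279.601746² + 25²) = √(78177.1365 + 625) = √78802.1365 = 280.717182
L = 7.25 × 280.717182 = 2035.199572
V = π·2.5² × L = 19.634954 × 2035.199572 = 39961.050149

L=2035.200 V=39961.050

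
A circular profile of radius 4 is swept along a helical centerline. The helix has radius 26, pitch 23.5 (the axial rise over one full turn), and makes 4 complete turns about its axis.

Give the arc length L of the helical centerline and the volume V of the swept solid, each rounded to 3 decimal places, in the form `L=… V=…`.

2πR = 2π·26 = 163.362818
per-turn = √(163.362818² + 23.5²) = √(26687.4103 + 552.25) = √27239.6603 = 165.044419
L = 4 × 165.044419 = 660.177677
V = π·4² × L = 50.265482 × 660.177677 = 33184.149427

L=660.178 V=33184.149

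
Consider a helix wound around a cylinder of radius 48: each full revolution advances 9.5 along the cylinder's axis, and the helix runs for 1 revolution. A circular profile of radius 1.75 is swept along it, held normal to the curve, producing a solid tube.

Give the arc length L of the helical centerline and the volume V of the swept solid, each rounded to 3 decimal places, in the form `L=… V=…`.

L=301.742 V=2903.103

2πR = 2π·48 = 301.592895
per-turn = √(301.592895² + 9.5²) = √(90958.2742 + 90.25) = √91048.5242 = 301.742480
L = 1 × 301.742480 = 301.742480
V = π·1.75² × L = 9.621128 × 301.742480 = 2903.102872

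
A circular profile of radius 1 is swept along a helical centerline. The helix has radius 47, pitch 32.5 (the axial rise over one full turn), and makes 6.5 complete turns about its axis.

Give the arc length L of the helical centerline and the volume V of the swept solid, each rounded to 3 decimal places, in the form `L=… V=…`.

2πR = 2π·47 = 295.309709
per-turn = √(295.309709² + 32.5²) = √(87207.8245 + 1056.25) = √88264.0745 = 297.092704
L = 6.5 × 297.092704 = 1931.102573
V = π·1² × L = 3.141593 × 1931.102573 = 6066.737656

L=1931.103 V=6066.738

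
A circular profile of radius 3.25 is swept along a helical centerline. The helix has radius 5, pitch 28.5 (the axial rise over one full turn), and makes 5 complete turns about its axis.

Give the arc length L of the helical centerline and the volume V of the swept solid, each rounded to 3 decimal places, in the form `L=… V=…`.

L=212.086 V=7037.649

2πR = 2π·5 = 31.415927
per-turn = √(31.415927² + 28.5²) = √(986.9604 + 812.25) = √1799.2104 = 42.417101
L = 5 × 42.417101 = 212.085504
V = π·3.25² × L = 33.183072 × 212.085504 = 7037.648635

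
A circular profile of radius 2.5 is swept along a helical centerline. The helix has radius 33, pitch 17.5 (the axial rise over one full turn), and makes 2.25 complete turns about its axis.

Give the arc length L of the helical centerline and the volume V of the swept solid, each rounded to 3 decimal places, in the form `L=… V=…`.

2πR = 2π·33 = 207.345115
per-turn = √(207.345115² + 17.5²) = √(42991.9968 + 306.25) = √43298.2468 = 208.082308
L = 2.25 × 208.082308 = 468.185192
V = π·2.5² × L = 19.634954 × 468.185192 = 9192.794754

L=468.185 V=9192.795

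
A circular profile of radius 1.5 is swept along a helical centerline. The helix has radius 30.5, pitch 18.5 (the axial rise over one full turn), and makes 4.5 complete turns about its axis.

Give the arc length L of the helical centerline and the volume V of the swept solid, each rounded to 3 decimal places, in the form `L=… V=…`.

L=866.376 V=6124.052

2πR = 2π·30.5 = 191.637152
per-turn = √(191.637152² + 18.5²) = √(36724.7980 + 342.25) = √37067.0480 = 192.528045
L = 4.5 × 192.528045 = 866.376201
V = π·1.5² × L = 7.068583 × 866.376201 = 6124.052493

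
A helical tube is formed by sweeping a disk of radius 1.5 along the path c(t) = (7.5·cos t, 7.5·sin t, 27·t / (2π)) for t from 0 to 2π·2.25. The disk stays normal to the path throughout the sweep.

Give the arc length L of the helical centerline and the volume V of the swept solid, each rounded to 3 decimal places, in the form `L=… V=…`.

2πR = 2π·7.5 = 47.123890
per-turn = √(47.123890² + 27²) = √(2220.6610 + 729) = √2949.6610 = 54.310782
L = 2.25 × 54.310782 = 122.199258
V = π·1.5² × L = 7.068583 × 122.199258 = 863.775658

L=122.199 V=863.776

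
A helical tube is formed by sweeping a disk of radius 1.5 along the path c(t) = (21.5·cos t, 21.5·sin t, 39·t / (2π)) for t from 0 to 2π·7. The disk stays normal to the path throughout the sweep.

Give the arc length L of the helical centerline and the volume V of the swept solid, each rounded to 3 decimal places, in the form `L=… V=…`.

L=984.238 V=6957.171

2πR = 2π·21.5 = 135.088484
per-turn = √(135.088484² + 39²) = √(18248.8985 + 1521) = √19769.8985 = 140.605471
L = 7 × 140.605471 = 984.238299
V = π·1.5² × L = 7.068583 × 984.238299 = 6957.170568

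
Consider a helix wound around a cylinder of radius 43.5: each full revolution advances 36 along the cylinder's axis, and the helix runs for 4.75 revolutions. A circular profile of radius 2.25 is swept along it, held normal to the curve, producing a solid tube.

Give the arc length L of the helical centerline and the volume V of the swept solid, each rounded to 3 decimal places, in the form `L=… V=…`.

L=1309.476 V=20826.321

2πR = 2π·43.5 = 273.318561
per-turn = √(273.318561² + 36²) = √(74703.0357 + 1296) = √75999.0357 = 275.679226
L = 4.75 × 275.679226 = 1309.476324
V = π·2.25² × L = 15.904313 × 1309.476324 = 20826.321073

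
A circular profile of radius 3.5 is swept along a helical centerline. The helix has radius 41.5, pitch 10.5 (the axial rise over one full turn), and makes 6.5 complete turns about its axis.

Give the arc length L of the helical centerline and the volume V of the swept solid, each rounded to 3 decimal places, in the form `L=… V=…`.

L=1696.263 V=65279.844

2πR = 2π·41.5 = 260.752190
per-turn = √(260.752190² + 10.5²) = √(67991.7047 + 110.25) = √68101.9547 = 260.963512
L = 6.5 × 260.963512 = 1696.262830
V = π·3.5² × L = 38.484510 × 1696.262830 = 65279.843837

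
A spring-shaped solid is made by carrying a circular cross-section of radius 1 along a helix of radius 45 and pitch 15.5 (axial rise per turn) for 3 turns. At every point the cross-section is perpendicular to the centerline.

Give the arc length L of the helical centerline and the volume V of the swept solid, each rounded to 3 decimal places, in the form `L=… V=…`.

2πR = 2π·45 = 282.743339
per-turn = √(282.743339² + 15.5²) = √(79943.7956 + 240.25) = √80184.0456 = 283.167875
L = 3 × 283.167875 = 849.503626
V = π·1² × L = 3.141593 × 849.503626 = 2668.794351

L=849.504 V=2668.794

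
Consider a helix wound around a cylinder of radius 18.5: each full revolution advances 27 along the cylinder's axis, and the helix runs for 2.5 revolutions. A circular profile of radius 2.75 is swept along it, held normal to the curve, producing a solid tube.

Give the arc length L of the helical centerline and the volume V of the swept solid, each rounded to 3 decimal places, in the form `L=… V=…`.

L=298.334 V=7087.902

2πR = 2π·18.5 = 116.238928
per-turn = √(116.238928² + 27²) = √(13511.4884 + 729) = √14240.4884 = 119.333518
L = 2.5 × 119.333518 = 298.333794
V = π·2.75² × L = 23.758294 × 298.333794 = 7087.902121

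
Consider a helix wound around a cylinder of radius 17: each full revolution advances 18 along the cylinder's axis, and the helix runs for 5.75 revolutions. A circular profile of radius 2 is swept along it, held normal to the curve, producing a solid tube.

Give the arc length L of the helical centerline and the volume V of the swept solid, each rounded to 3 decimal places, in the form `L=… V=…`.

L=622.841 V=7826.852

2πR = 2π·17 = 106.814150
per-turn = √(106.814150² + 18²) = √(11409.2627 + 324) = √11733.2627 = 108.320186
L = 5.75 × 108.320186 = 622.841069
V = π·2² × L = 12.566371 × 622.841069 = 7826.851711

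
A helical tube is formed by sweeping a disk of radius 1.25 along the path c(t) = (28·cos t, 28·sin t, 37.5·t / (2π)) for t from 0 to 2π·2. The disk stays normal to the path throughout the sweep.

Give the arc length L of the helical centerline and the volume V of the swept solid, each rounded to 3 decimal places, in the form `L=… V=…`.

L=359.763 V=1765.982

2πR = 2π·28 = 175.929189
per-turn = √(175.929189² + 37.5²) = √(30951.0794 + 1406.25) = √32357.3294 = 179.881432
L = 2 × 179.881432 = 359.762863
V = π·1.25² × L = 4.908739 × 359.762863 = 1765.981824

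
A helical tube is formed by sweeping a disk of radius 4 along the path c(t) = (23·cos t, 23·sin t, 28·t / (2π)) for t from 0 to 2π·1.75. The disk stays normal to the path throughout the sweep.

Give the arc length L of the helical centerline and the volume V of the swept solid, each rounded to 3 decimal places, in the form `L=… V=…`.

2πR = 2π·23 = 144.513262
per-turn = √(144.513262² + 28²) = √(20884.0829 + 784) = √21668.0829 = 147.200825
L = 1.75 × 147.200825 = 257.601444
V = π·4² × L = 50.265482 × 257.601444 = 12948.460861

L=257.601 V=12948.461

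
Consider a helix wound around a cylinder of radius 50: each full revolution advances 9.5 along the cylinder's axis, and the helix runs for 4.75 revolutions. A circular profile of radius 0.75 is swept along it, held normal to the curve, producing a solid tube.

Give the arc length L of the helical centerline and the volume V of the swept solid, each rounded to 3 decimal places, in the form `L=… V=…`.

L=1492.939 V=2638.240

2πR = 2π·50 = 314.159265
per-turn = √(314.159265² + 9.5²) = √(98696.0440 + 90.25) = √98786.2940 = 314.302870
L = 4.75 × 314.302870 = 1492.938632
V = π·0.75² × L = 1.767146 × 1492.938632 = 2638.240334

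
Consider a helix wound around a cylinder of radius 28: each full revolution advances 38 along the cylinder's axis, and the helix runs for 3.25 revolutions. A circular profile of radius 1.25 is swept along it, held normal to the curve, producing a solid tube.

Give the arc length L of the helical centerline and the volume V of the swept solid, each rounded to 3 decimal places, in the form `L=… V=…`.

2πR = 2π·28 = 175.929189
per-turn = √(175.929189² + 38²) = √(30951.0794 + 1444) = √32395.0794 = 179.986331
L = 3.25 × 179.986331 = 584.955576
V = π·1.25² × L = 4.908739 × 584.955576 = 2871.393970

L=584.956 V=2871.394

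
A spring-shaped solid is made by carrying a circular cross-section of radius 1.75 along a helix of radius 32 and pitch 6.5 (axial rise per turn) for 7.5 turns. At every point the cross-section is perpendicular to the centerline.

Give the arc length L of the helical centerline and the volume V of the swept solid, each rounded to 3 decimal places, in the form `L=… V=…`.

2πR = 2π·32 = 201.061930
per-turn = √(201.061930² + 6.5²) = √(40425.8996 + 42.25) = √40468.1496 = 201.166970
L = 7.5 × 201.166970 = 1508.752271
V = π·1.75² × L = 9.621128 × 1508.752271 = 14515.897972

L=1508.752 V=14515.898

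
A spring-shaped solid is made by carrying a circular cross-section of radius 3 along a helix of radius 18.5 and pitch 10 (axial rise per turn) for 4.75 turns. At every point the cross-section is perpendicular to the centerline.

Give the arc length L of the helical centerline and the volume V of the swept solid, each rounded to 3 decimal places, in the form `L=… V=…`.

2πR = 2π·18.5 = 116.238928
per-turn = √(116.238928² + 10²) = √(13511.4884 + 100) = √13611.4884 = 116.668284
L = 4.75 × 116.668284 = 554.174348
V = π·3² × L = 28.274334 × 554.174348 = 15668.910534

L=554.174 V=15668.911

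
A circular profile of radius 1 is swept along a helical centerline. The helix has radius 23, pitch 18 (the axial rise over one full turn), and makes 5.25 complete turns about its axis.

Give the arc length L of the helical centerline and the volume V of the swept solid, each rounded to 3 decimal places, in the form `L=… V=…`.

2πR = 2π·23 = 144.513262
per-turn = √(144.513262² + 18²) = √(20884.0829 + 324) = √21208.0829 = 145.629952
L = 5.25 × 145.629952 = 764.557248
V = π·1² × L = 3.141593 × 764.557248 = 2401.927433

L=764.557 V=2401.927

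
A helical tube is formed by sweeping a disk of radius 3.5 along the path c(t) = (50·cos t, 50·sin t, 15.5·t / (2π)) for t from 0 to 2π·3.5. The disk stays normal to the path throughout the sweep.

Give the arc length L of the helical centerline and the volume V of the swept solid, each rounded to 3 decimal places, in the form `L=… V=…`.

L=1100.895 V=42367.401

2πR = 2π·50 = 314.159265
per-turn = √(314.159265² + 15.5²) = √(98696.0440 + 240.25) = √98936.2940 = 314.541403
L = 3.5 × 314.541403 = 1100.894909
V = π·3.5² × L = 38.484510 × 1100.894909 = 42367.401158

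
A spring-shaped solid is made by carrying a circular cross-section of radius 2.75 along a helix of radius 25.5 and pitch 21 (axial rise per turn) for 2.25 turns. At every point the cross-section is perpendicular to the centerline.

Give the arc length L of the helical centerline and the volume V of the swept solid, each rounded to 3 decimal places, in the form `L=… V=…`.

L=363.581 V=8638.066

2πR = 2π·25.5 = 160.221225
per-turn = √(160.221225² + 21²) = √(25670.8410 + 441) = √26111.8410 = 161.591587
L = 2.25 × 161.591587 = 363.581071
V = π·2.75² × L = 23.758294 × 363.581071 = 8638.066142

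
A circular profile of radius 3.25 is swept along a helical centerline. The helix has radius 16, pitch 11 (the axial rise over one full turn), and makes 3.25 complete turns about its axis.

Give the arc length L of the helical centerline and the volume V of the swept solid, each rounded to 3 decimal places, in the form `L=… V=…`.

L=328.676 V=10906.469

2πR = 2π·16 = 100.530965
per-turn = √(100.530965² + 11²) = √(10106.4749 + 121) = √10227.4749 = 101.130979
L = 3.25 × 101.130979 = 328.675682
V = π·3.25² × L = 33.183072 × 328.675682 = 10906.468941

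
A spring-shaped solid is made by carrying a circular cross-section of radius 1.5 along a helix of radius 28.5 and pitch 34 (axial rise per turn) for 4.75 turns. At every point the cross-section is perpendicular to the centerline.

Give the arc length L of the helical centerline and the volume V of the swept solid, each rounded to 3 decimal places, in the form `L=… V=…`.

L=865.782 V=6119.855

2πR = 2π·28.5 = 179.070781
per-turn = √(179.070781² + 34²) = √(32066.3447 + 1156) = √33222.3447 = 182.269978
L = 4.75 × 182.269978 = 865.782393
V = π·1.5² × L = 7.068583 × 865.782393 = 6119.855113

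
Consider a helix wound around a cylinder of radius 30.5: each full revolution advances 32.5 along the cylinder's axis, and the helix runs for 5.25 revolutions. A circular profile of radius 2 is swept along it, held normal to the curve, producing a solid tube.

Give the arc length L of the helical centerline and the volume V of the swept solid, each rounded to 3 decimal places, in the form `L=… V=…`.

L=1020.461 V=12823.488

2πR = 2π·30.5 = 191.637152
per-turn = √(191.637152² + 32.5²) = √(36724.7980 + 1056.25) = √37781.0480 = 194.373475
L = 5.25 × 194.373475 = 1020.460746
V = π·2² × L = 12.566371 × 1020.460746 = 12823.487936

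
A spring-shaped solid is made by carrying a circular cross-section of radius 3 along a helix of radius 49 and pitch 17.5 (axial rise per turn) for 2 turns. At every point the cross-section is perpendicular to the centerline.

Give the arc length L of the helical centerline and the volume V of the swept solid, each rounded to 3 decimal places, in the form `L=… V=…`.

L=616.746 V=17438.084

2πR = 2π·49 = 307.876080
per-turn = √(307.876080² + 17.5²) = √(94787.6807 + 306.25) = √95093.9307 = 308.373038
L = 2 × 308.373038 = 616.746076
V = π·3² × L = 28.274334 × 616.746076 = 17438.084483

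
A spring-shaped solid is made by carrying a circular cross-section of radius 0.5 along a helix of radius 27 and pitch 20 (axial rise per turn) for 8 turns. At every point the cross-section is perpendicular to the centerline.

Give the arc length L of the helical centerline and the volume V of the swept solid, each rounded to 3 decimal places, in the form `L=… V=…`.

2πR = 2π·27 = 169.646003
per-turn = √(169.646003² + 20²) = √(28779.7664 + 400) = √29179.7664 = 170.820861
L = 8 × 170.820861 = 1366.566885
V = π·0.5² × L = 0.785398 × 1366.566885 = 1073.299122

L=1366.567 V=1073.299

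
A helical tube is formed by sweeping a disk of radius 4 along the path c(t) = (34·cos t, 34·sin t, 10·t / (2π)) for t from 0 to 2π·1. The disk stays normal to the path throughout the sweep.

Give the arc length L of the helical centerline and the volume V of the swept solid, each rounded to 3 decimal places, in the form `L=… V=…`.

2πR = 2π·34 = 213.628300
per-turn = √(213.628300² + 10²) = √(45637.0508 + 100) = √45737.0508 = 213.862224
L = 1 × 213.862224 = 213.862224
V = π·4² × L = 50.265482 × 213.862224 = 10749.887857

L=213.862 V=10749.888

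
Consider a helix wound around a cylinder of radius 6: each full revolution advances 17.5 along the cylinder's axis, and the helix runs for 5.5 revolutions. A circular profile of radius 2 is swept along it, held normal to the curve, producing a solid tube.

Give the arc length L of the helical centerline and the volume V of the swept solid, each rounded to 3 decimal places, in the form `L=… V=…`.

2πR = 2π·6 = 37.699112
per-turn = √(37.699112² + 17.5²) = √(1421.2230 + 306.25) = √1727.4730 = 41.562880
L = 5.5 × 41.562880 = 228.595843
V = π·2² × L = 12.566371 × 228.595843 = 2872.620079

L=228.596 V=2872.620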